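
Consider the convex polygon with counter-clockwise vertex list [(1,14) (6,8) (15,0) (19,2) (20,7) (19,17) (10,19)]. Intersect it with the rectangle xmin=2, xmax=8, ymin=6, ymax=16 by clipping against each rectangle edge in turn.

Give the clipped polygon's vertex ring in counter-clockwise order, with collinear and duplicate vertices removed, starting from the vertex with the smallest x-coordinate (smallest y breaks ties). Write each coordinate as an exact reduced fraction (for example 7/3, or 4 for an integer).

Clipped polygon: [(2,64/5) (6,8) (8,56/9) (8,16) (23/5,16) (2,131/9)]

1. After x ≥ 2: [(2,131/9) (2,64/5) (6,8) (15,0) (19,2) (20,7) (19,17) (10,19)]
2. After x ≤ 8: [(8,161/9) (2,131/9) (2,64/5) (6,8) (8,56/9)]
3. After y ≥ 6: [(8,161/9) (2,131/9) (2,64/5) (6,8) (8,56/9)]
4. After y ≤ 16: [(8,16) (23/5,16) (2,131/9) (2,64/5) (6,8) (8,56/9)]
5. Canonical ring: [(2,64/5) (6,8) (8,56/9) (8,16) (23/5,16) (2,131/9)]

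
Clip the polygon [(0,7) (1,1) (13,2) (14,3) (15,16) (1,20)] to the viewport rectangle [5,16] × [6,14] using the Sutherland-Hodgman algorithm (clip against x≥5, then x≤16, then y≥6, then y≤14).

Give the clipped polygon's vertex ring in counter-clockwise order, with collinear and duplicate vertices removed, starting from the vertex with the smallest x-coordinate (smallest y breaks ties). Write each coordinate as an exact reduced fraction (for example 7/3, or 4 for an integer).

Clipped polygon: [(5,6) (185/13,6) (193/13,14) (5,14)]

1. After x ≥ 5: [(5,4/3) (13,2) (14,3) (15,16) (5,132/7)]
2. After x ≤ 16: [(5,4/3) (13,2) (14,3) (15,16) (5,132/7)]
3. After y ≥ 6: [(5,6) (185/13,6) (15,16) (5,132/7)]
4. After y ≤ 14: [(5,14) (5,6) (185/13,6) (193/13,14)]
5. Canonical ring: [(5,6) (185/13,6) (193/13,14) (5,14)]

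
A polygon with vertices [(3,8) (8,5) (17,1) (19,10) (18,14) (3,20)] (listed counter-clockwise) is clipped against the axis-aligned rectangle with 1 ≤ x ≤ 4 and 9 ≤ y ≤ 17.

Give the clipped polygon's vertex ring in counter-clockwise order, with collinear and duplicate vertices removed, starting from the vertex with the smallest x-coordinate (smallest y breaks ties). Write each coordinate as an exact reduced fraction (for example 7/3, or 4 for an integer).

1. After x ≥ 1: [(3,8) (8,5) (17,1) (19,10) (18,14) (3,20)]
2. After x ≤ 4: [(3,8) (4,37/5) (4,98/5) (3,20)]
3. After y ≥ 9: [(3,9) (4,9) (4,98/5) (3,20)]
4. After y ≤ 17: [(3,17) (3,9) (4,9) (4,17)]
5. Canonical ring: [(3,9) (4,9) (4,17) (3,17)]

Clipped polygon: [(3,9) (4,9) (4,17) (3,17)]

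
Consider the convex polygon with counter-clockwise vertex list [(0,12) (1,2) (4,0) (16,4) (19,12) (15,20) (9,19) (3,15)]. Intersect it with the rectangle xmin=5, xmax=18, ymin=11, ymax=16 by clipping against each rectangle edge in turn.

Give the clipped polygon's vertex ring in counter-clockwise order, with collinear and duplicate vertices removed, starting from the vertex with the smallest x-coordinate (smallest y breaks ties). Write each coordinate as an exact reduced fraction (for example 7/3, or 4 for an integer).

1. After x ≥ 5: [(5,1/3) (16,4) (19,12) (15,20) (9,19) (5,49/3)]
2. After x ≤ 18: [(5,1/3) (16,4) (18,28/3) (18,14) (15,20) (9,19) (5,49/3)]
3. After y ≥ 11: [(5,11) (18,11) (18,14) (15,20) (9,19) (5,49/3)]
4. After y ≤ 16: [(5,16) (5,11) (18,11) (18,14) (17,16)]
5. Canonical ring: [(5,11) (18,11) (18,14) (17,16) (5,16)]

Clipped polygon: [(5,11) (18,11) (18,14) (17,16) (5,16)]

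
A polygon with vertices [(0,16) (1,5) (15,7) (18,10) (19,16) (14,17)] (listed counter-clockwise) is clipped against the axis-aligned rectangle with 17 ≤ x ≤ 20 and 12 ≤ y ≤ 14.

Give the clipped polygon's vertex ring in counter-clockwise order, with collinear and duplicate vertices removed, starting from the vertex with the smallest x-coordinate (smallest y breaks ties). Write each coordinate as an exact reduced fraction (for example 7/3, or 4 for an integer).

Clipped polygon: [(17,12) (55/3,12) (56/3,14) (17,14)]

1. After x ≥ 17: [(17,9) (18,10) (19,16) (17,82/5)]
2. After x ≤ 20: [(17,9) (18,10) (19,16) (17,82/5)]
3. After y ≥ 12: [(17,12) (55/3,12) (19,16) (17,82/5)]
4. After y ≤ 14: [(17,14) (17,12) (55/3,12) (56/3,14)]
5. Canonical ring: [(17,12) (55/3,12) (56/3,14) (17,14)]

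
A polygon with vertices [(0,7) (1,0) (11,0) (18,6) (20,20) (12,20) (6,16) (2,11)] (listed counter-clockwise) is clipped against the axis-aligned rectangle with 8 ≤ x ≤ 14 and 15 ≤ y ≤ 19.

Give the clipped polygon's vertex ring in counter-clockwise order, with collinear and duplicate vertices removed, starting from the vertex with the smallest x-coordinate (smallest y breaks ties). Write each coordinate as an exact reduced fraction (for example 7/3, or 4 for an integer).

1. After x ≥ 8: [(8,0) (11,0) (18,6) (20,20) (12,20) (8,52/3)]
2. After x ≤ 14: [(8,0) (11,0) (14,18/7) (14,20) (12,20) (8,52/3)]
3. After y ≥ 15: [(8,15) (14,15) (14,20) (12,20) (8,52/3)]
4. After y ≤ 19: [(8,15) (14,15) (14,19) (21/2,19) (8,52/3)]
5. Canonical ring: [(8,15) (14,15) (14,19) (21/2,19) (8,52/3)]

Clipped polygon: [(8,15) (14,15) (14,19) (21/2,19) (8,52/3)]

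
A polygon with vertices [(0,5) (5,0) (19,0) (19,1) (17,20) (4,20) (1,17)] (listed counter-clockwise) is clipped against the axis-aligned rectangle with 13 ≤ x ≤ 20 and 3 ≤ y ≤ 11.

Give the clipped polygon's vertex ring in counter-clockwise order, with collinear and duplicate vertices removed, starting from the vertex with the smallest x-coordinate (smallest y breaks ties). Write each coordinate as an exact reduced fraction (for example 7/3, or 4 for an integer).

Clipped polygon: [(13,3) (357/19,3) (341/19,11) (13,11)]

1. After x ≥ 13: [(13,0) (19,0) (19,1) (17,20) (13,20)]
2. After x ≤ 20: [(13,0) (19,0) (19,1) (17,20) (13,20)]
3. After y ≥ 3: [(13,3) (357/19,3) (17,20) (13,20)]
4. After y ≤ 11: [(13,11) (13,3) (357/19,3) (341/19,11)]
5. Canonical ring: [(13,3) (357/19,3) (341/19,11) (13,11)]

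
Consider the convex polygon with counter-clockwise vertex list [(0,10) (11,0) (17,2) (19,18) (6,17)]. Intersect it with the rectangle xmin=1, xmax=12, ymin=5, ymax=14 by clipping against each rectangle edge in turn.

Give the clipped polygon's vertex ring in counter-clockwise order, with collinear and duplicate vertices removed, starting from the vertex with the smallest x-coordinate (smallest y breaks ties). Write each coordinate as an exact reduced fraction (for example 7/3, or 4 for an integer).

1. After x ≥ 1: [(1,67/6) (1,100/11) (11,0) (17,2) (19,18) (6,17)]
2. After x ≤ 12: [(1,67/6) (1,100/11) (11,0) (12,1/3) (12,227/13) (6,17)]
3. After y ≥ 5: [(1,67/6) (1,100/11) (11/2,5) (12,5) (12,227/13) (6,17)]
4. After y ≤ 14: [(24/7,14) (1,67/6) (1,100/11) (11/2,5) (12,5) (12,14)]
5. Canonical ring: [(1,100/11) (11/2,5) (12,5) (12,14) (24/7,14) (1,67/6)]

Clipped polygon: [(1,100/11) (11/2,5) (12,5) (12,14) (24/7,14) (1,67/6)]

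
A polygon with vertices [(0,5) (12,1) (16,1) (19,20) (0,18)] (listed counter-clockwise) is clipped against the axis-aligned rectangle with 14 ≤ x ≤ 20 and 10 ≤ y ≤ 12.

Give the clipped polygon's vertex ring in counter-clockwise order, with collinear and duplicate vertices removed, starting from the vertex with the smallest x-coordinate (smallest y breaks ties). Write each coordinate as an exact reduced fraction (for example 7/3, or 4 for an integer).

Clipped polygon: [(14,10) (331/19,10) (337/19,12) (14,12)]

1. After x ≥ 14: [(14,1) (16,1) (19,20) (14,370/19)]
2. After x ≤ 20: [(14,1) (16,1) (19,20) (14,370/19)]
3. After y ≥ 10: [(14,10) (331/19,10) (19,20) (14,370/19)]
4. After y ≤ 12: [(14,12) (14,10) (331/19,10) (337/19,12)]
5. Canonical ring: [(14,10) (331/19,10) (337/19,12) (14,12)]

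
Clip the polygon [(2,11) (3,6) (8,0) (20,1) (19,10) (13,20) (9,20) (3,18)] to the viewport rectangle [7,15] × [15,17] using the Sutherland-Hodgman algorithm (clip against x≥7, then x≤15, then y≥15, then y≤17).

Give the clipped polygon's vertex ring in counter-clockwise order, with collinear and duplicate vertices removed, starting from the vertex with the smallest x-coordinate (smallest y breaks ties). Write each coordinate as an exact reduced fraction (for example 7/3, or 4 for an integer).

Clipped polygon: [(7,15) (15,15) (15,50/3) (74/5,17) (7,17)]

1. After x ≥ 7: [(7,6/5) (8,0) (20,1) (19,10) (13,20) (9,20) (7,58/3)]
2. After x ≤ 15: [(7,6/5) (8,0) (15,7/12) (15,50/3) (13,20) (9,20) (7,58/3)]
3. After y ≥ 15: [(7,15) (15,15) (15,50/3) (13,20) (9,20) (7,58/3)]
4. After y ≤ 17: [(7,17) (7,15) (15,15) (15,50/3) (74/5,17)]
5. Canonical ring: [(7,15) (15,15) (15,50/3) (74/5,17) (7,17)]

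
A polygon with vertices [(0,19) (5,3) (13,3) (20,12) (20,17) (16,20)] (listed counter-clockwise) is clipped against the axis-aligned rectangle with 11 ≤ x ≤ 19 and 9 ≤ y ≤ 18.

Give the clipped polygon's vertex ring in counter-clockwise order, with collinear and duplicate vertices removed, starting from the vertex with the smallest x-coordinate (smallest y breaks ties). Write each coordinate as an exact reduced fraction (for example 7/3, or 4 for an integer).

1. After x ≥ 11: [(11,315/16) (11,3) (13,3) (20,12) (20,17) (16,20)]
2. After x ≤ 19: [(11,315/16) (11,3) (13,3) (19,75/7) (19,71/4) (16,20)]
3. After y ≥ 9: [(11,315/16) (11,9) (53/3,9) (19,75/7) (19,71/4) (16,20)]
4. After y ≤ 18: [(11,18) (11,9) (53/3,9) (19,75/7) (19,71/4) (56/3,18)]
5. Canonical ring: [(11,9) (53/3,9) (19,75/7) (19,71/4) (56/3,18) (11,18)]

Clipped polygon: [(11,9) (53/3,9) (19,75/7) (19,71/4) (56/3,18) (11,18)]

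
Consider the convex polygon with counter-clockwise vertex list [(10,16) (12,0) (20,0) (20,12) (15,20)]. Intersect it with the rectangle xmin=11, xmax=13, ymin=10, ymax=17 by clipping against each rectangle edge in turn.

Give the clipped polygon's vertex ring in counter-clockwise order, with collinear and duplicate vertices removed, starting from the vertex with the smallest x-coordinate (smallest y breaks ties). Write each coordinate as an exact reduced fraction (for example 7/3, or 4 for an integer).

1. After x ≥ 11: [(11,84/5) (11,8) (12,0) (20,0) (20,12) (15,20)]
2. After x ≤ 13: [(13,92/5) (11,84/5) (11,8) (12,0) (13,0)]
3. After y ≥ 10: [(13,10) (13,92/5) (11,84/5) (11,10)]
4. After y ≤ 17: [(13,10) (13,17) (45/4,17) (11,84/5) (11,10)]
5. Canonical ring: [(11,10) (13,10) (13,17) (45/4,17) (11,84/5)]

Clipped polygon: [(11,10) (13,10) (13,17) (45/4,17) (11,84/5)]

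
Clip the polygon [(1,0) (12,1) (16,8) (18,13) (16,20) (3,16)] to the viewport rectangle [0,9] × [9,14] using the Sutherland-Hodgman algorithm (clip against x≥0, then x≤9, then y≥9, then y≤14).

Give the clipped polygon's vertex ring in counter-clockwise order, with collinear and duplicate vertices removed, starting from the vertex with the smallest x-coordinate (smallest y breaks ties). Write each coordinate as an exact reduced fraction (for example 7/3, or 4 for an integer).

Clipped polygon: [(17/8,9) (9,9) (9,14) (11/4,14)]

1. After x ≥ 0: [(1,0) (12,1) (16,8) (18,13) (16,20) (3,16)]
2. After x ≤ 9: [(1,0) (9,8/11) (9,232/13) (3,16)]
3. After y ≥ 9: [(17/8,9) (9,9) (9,232/13) (3,16)]
4. After y ≤ 14: [(11/4,14) (17/8,9) (9,9) (9,14)]
5. Canonical ring: [(17/8,9) (9,9) (9,14) (11/4,14)]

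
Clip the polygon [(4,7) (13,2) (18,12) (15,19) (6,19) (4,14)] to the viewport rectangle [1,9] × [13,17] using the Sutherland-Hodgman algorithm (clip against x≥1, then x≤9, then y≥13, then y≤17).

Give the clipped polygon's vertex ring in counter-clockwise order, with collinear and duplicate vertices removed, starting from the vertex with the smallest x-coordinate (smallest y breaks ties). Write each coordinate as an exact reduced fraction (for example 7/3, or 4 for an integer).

Clipped polygon: [(4,13) (9,13) (9,17) (26/5,17) (4,14)]

1. After x ≥ 1: [(4,7) (13,2) (18,12) (15,19) (6,19) (4,14)]
2. After x ≤ 9: [(4,7) (9,38/9) (9,19) (6,19) (4,14)]
3. After y ≥ 13: [(4,13) (9,13) (9,19) (6,19) (4,14)]
4. After y ≤ 17: [(4,13) (9,13) (9,17) (26/5,17) (4,14)]
5. Canonical ring: [(4,13) (9,13) (9,17) (26/5,17) (4,14)]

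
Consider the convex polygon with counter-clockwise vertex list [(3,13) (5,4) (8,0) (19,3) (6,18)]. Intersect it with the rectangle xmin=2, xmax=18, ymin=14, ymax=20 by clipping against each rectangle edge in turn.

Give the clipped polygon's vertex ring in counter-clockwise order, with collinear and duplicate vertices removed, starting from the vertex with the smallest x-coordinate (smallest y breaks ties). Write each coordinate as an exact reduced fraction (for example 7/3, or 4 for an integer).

1. After x ≥ 2: [(3,13) (5,4) (8,0) (19,3) (6,18)]
2. After x ≤ 18: [(3,13) (5,4) (8,0) (18,30/11) (18,54/13) (6,18)]
3. After y ≥ 14: [(18/5,14) (142/15,14) (6,18)]
4. After y ≤ 20: [(18/5,14) (142/15,14) (6,18)]
5. Canonical ring: [(18/5,14) (142/15,14) (6,18)]

Clipped polygon: [(18/5,14) (142/15,14) (6,18)]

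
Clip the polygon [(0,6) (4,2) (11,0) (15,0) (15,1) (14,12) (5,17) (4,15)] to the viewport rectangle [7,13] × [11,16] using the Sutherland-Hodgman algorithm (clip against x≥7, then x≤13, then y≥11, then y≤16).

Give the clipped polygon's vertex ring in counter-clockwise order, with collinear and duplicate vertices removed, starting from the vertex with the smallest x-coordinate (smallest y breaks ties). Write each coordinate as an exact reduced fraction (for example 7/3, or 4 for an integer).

1. After x ≥ 7: [(7,8/7) (11,0) (15,0) (15,1) (14,12) (7,143/9)]
2. After x ≤ 13: [(7,8/7) (11,0) (13,0) (13,113/9) (7,143/9)]
3. After y ≥ 11: [(7,11) (13,11) (13,113/9) (7,143/9)]
4. After y ≤ 16: [(7,11) (13,11) (13,113/9) (7,143/9)]
5. Canonical ring: [(7,11) (13,11) (13,113/9) (7,143/9)]

Clipped polygon: [(7,11) (13,11) (13,113/9) (7,143/9)]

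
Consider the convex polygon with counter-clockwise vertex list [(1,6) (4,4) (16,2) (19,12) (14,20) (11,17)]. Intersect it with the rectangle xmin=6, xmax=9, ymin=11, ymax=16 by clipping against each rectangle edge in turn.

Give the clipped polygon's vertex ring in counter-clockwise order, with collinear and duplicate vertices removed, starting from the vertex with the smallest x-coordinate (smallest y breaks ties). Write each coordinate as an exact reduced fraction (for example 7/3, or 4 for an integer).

1. After x ≥ 6: [(6,23/2) (6,11/3) (16,2) (19,12) (14,20) (11,17)]
2. After x ≤ 9: [(9,74/5) (6,23/2) (6,11/3) (9,19/6)]
3. After y ≥ 11: [(9,11) (9,74/5) (6,23/2) (6,11)]
4. After y ≤ 16: [(9,11) (9,74/5) (6,23/2) (6,11)]
5. Canonical ring: [(6,11) (9,11) (9,74/5) (6,23/2)]

Clipped polygon: [(6,11) (9,11) (9,74/5) (6,23/2)]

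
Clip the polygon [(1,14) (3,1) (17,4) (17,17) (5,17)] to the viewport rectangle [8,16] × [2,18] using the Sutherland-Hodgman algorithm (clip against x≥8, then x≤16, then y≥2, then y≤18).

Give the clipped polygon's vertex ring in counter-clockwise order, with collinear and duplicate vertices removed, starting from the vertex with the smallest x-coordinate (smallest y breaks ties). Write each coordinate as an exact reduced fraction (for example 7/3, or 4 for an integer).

Clipped polygon: [(8,29/14) (16,53/14) (16,17) (8,17)]

1. After x ≥ 8: [(8,29/14) (17,4) (17,17) (8,17)]
2. After x ≤ 16: [(8,29/14) (16,53/14) (16,17) (8,17)]
3. After y ≥ 2: [(8,29/14) (16,53/14) (16,17) (8,17)]
4. After y ≤ 18: [(8,29/14) (16,53/14) (16,17) (8,17)]
5. Canonical ring: [(8,29/14) (16,53/14) (16,17) (8,17)]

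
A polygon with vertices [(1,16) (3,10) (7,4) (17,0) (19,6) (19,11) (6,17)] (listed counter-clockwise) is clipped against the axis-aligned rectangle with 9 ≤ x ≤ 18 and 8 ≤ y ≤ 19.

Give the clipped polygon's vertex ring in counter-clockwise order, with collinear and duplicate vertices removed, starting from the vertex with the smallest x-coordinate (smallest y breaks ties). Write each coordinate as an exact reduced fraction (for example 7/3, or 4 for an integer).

Clipped polygon: [(9,8) (18,8) (18,149/13) (9,203/13)]

1. After x ≥ 9: [(9,16/5) (17,0) (19,6) (19,11) (9,203/13)]
2. After x ≤ 18: [(9,16/5) (17,0) (18,3) (18,149/13) (9,203/13)]
3. After y ≥ 8: [(9,8) (18,8) (18,149/13) (9,203/13)]
4. After y ≤ 19: [(9,8) (18,8) (18,149/13) (9,203/13)]
5. Canonical ring: [(9,8) (18,8) (18,149/13) (9,203/13)]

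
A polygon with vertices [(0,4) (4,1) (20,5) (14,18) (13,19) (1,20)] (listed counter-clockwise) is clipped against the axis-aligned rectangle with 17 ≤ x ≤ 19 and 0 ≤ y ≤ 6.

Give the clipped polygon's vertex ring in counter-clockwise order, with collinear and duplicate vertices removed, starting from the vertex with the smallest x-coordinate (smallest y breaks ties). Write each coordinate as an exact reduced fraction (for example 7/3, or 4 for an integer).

1. After x ≥ 17: [(17,17/4) (20,5) (17,23/2)]
2. After x ≤ 19: [(17,17/4) (19,19/4) (19,43/6) (17,23/2)]
3. After y ≥ 0: [(17,17/4) (19,19/4) (19,43/6) (17,23/2)]
4. After y ≤ 6: [(17,6) (17,17/4) (19,19/4) (19,6)]
5. Canonical ring: [(17,17/4) (19,19/4) (19,6) (17,6)]

Clipped polygon: [(17,17/4) (19,19/4) (19,6) (17,6)]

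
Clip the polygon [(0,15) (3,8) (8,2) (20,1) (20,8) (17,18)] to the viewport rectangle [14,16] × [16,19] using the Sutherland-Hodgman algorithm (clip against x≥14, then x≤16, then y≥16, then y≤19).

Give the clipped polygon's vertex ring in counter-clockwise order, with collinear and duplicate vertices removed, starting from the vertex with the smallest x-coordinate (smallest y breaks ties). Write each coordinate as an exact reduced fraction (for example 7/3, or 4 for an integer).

1. After x ≥ 14: [(14,297/17) (14,3/2) (20,1) (20,8) (17,18)]
2. After x ≤ 16: [(16,303/17) (14,297/17) (14,3/2) (16,4/3)]
3. After y ≥ 16: [(16,16) (16,303/17) (14,297/17) (14,16)]
4. After y ≤ 19: [(16,16) (16,303/17) (14,297/17) (14,16)]
5. Canonical ring: [(14,16) (16,16) (16,303/17) (14,297/17)]

Clipped polygon: [(14,16) (16,16) (16,303/17) (14,297/17)]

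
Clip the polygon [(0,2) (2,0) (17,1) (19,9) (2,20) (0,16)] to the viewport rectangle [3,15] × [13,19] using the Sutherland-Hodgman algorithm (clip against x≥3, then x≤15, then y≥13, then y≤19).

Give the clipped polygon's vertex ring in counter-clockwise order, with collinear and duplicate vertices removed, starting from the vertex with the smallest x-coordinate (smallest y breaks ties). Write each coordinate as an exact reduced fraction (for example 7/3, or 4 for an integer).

Clipped polygon: [(3,13) (141/11,13) (39/11,19) (3,19)]

1. After x ≥ 3: [(3,1/15) (17,1) (19,9) (3,329/17)]
2. After x ≤ 15: [(3,1/15) (15,13/15) (15,197/17) (3,329/17)]
3. After y ≥ 13: [(3,13) (141/11,13) (3,329/17)]
4. After y ≤ 19: [(3,19) (3,13) (141/11,13) (39/11,19)]
5. Canonical ring: [(3,13) (141/11,13) (39/11,19) (3,19)]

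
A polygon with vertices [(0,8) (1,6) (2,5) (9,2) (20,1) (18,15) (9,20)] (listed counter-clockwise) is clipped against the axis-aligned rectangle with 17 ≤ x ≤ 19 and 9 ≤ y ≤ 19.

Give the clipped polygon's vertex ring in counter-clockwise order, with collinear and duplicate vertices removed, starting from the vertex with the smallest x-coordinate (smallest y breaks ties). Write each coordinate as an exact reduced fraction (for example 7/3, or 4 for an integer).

1. After x ≥ 17: [(17,14/11) (20,1) (18,15) (17,140/9)]
2. After x ≤ 19: [(17,14/11) (19,12/11) (19,8) (18,15) (17,140/9)]
3. After y ≥ 9: [(17,9) (132/7,9) (18,15) (17,140/9)]
4. After y ≤ 19: [(17,9) (132/7,9) (18,15) (17,140/9)]
5. Canonical ring: [(17,9) (132/7,9) (18,15) (17,140/9)]

Clipped polygon: [(17,9) (132/7,9) (18,15) (17,140/9)]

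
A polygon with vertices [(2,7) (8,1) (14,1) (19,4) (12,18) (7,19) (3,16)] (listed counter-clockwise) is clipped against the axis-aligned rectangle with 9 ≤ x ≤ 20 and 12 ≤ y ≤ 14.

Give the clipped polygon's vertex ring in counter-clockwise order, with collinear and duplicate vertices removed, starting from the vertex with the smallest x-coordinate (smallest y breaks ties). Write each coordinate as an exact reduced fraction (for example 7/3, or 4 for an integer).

1. After x ≥ 9: [(9,1) (14,1) (19,4) (12,18) (9,93/5)]
2. After x ≤ 20: [(9,1) (14,1) (19,4) (12,18) (9,93/5)]
3. After y ≥ 12: [(9,12) (15,12) (12,18) (9,93/5)]
4. After y ≤ 14: [(9,14) (9,12) (15,12) (14,14)]
5. Canonical ring: [(9,12) (15,12) (14,14) (9,14)]

Clipped polygon: [(9,12) (15,12) (14,14) (9,14)]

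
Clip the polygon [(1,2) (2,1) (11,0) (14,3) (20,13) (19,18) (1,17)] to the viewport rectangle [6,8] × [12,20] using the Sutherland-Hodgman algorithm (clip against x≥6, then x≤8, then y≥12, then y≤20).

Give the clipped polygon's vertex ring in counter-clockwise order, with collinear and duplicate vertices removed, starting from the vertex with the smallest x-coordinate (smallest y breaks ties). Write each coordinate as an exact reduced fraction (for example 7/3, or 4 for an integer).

1. After x ≥ 6: [(6,5/9) (11,0) (14,3) (20,13) (19,18) (6,311/18)]
2. After x ≤ 8: [(6,5/9) (8,1/3) (8,313/18) (6,311/18)]
3. After y ≥ 12: [(6,12) (8,12) (8,313/18) (6,311/18)]
4. After y ≤ 20: [(6,12) (8,12) (8,313/18) (6,311/18)]
5. Canonical ring: [(6,12) (8,12) (8,313/18) (6,311/18)]

Clipped polygon: [(6,12) (8,12) (8,313/18) (6,311/18)]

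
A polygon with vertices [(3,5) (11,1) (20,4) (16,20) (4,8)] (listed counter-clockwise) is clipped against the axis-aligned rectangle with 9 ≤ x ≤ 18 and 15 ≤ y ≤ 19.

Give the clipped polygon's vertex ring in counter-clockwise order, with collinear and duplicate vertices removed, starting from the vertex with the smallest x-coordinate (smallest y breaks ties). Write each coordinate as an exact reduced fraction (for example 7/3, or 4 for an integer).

1. After x ≥ 9: [(9,2) (11,1) (20,4) (16,20) (9,13)]
2. After x ≤ 18: [(9,2) (11,1) (18,10/3) (18,12) (16,20) (9,13)]
3. After y ≥ 15: [(69/4,15) (16,20) (11,15)]
4. After y ≤ 19: [(69/4,15) (65/4,19) (15,19) (11,15)]
5. Canonical ring: [(11,15) (69/4,15) (65/4,19) (15,19)]

Clipped polygon: [(11,15) (69/4,15) (65/4,19) (15,19)]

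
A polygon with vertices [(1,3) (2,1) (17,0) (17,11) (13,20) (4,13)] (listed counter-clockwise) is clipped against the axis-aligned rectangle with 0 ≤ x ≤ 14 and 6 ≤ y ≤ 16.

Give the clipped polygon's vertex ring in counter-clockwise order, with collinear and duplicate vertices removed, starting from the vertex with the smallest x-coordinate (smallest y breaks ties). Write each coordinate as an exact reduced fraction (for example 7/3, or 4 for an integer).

Clipped polygon: [(19/10,6) (14,6) (14,16) (55/7,16) (4,13)]

1. After x ≥ 0: [(1,3) (2,1) (17,0) (17,11) (13,20) (4,13)]
2. After x ≤ 14: [(1,3) (2,1) (14,1/5) (14,71/4) (13,20) (4,13)]
3. After y ≥ 6: [(19/10,6) (14,6) (14,71/4) (13,20) (4,13)]
4. After y ≤ 16: [(19/10,6) (14,6) (14,16) (55/7,16) (4,13)]
5. Canonical ring: [(19/10,6) (14,6) (14,16) (55/7,16) (4,13)]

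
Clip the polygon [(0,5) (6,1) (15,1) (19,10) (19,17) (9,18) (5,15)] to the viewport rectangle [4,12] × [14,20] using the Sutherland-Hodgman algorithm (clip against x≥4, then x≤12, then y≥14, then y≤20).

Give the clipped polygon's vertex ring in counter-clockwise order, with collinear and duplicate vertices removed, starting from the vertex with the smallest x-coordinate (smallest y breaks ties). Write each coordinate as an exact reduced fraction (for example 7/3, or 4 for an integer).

Clipped polygon: [(9/2,14) (12,14) (12,177/10) (9,18) (5,15)]

1. After x ≥ 4: [(4,13) (4,7/3) (6,1) (15,1) (19,10) (19,17) (9,18) (5,15)]
2. After x ≤ 12: [(4,13) (4,7/3) (6,1) (12,1) (12,177/10) (9,18) (5,15)]
3. After y ≥ 14: [(9/2,14) (12,14) (12,177/10) (9,18) (5,15)]
4. After y ≤ 20: [(9/2,14) (12,14) (12,177/10) (9,18) (5,15)]
5. Canonical ring: [(9/2,14) (12,14) (12,177/10) (9,18) (5,15)]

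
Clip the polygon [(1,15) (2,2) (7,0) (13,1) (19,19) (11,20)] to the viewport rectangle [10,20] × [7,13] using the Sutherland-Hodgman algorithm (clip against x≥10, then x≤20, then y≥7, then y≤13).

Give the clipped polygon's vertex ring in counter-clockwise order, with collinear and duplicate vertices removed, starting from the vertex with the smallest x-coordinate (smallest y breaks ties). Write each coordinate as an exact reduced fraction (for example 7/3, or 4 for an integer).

Clipped polygon: [(10,7) (15,7) (17,13) (10,13)]

1. After x ≥ 10: [(10,39/2) (10,1/2) (13,1) (19,19) (11,20)]
2. After x ≤ 20: [(10,39/2) (10,1/2) (13,1) (19,19) (11,20)]
3. After y ≥ 7: [(10,39/2) (10,7) (15,7) (19,19) (11,20)]
4. After y ≤ 13: [(10,13) (10,7) (15,7) (17,13)]
5. Canonical ring: [(10,7) (15,7) (17,13) (10,13)]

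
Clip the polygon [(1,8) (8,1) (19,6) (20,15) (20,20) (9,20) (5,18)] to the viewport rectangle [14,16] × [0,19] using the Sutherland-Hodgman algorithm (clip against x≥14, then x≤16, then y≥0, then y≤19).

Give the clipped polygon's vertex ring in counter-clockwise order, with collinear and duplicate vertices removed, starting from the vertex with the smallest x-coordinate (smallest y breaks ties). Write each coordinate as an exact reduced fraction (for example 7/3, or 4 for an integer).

1. After x ≥ 14: [(14,41/11) (19,6) (20,15) (20,20) (14,20)]
2. After x ≤ 16: [(14,41/11) (16,51/11) (16,20) (14,20)]
3. After y ≥ 0: [(14,41/11) (16,51/11) (16,20) (14,20)]
4. After y ≤ 19: [(14,19) (14,41/11) (16,51/11) (16,19)]
5. Canonical ring: [(14,41/11) (16,51/11) (16,19) (14,19)]

Clipped polygon: [(14,41/11) (16,51/11) (16,19) (14,19)]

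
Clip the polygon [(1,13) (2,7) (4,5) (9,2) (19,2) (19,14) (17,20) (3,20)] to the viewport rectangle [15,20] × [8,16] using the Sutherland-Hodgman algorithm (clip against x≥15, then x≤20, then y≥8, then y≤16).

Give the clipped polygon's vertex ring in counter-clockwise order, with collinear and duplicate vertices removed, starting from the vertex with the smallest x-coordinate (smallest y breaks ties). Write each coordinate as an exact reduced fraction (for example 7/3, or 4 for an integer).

1. After x ≥ 15: [(15,2) (19,2) (19,14) (17,20) (15,20)]
2. After x ≤ 20: [(15,2) (19,2) (19,14) (17,20) (15,20)]
3. After y ≥ 8: [(15,8) (19,8) (19,14) (17,20) (15,20)]
4. After y ≤ 16: [(15,16) (15,8) (19,8) (19,14) (55/3,16)]
5. Canonical ring: [(15,8) (19,8) (19,14) (55/3,16) (15,16)]

Clipped polygon: [(15,8) (19,8) (19,14) (55/3,16) (15,16)]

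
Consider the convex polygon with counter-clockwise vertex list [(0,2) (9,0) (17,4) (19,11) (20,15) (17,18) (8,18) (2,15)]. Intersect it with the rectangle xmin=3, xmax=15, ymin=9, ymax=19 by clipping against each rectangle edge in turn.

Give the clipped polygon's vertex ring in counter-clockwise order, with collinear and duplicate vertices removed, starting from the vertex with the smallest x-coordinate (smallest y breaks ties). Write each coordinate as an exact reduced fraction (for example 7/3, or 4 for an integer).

1. After x ≥ 3: [(3,4/3) (9,0) (17,4) (19,11) (20,15) (17,18) (8,18) (3,31/2)]
2. After x ≤ 15: [(3,4/3) (9,0) (15,3) (15,18) (8,18) (3,31/2)]
3. After y ≥ 9: [(3,9) (15,9) (15,18) (8,18) (3,31/2)]
4. After y ≤ 19: [(3,9) (15,9) (15,18) (8,18) (3,31/2)]
5. Canonical ring: [(3,9) (15,9) (15,18) (8,18) (3,31/2)]

Clipped polygon: [(3,9) (15,9) (15,18) (8,18) (3,31/2)]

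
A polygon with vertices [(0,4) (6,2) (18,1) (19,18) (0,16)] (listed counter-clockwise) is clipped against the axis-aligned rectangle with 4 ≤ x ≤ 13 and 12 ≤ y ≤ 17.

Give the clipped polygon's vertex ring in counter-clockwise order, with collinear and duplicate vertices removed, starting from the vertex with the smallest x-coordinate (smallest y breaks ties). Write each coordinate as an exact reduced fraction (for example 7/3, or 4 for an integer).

1. After x ≥ 4: [(4,8/3) (6,2) (18,1) (19,18) (4,312/19)]
2. After x ≤ 13: [(4,8/3) (6,2) (13,17/12) (13,330/19) (4,312/19)]
3. After y ≥ 12: [(4,12) (13,12) (13,330/19) (4,312/19)]
4. After y ≤ 17: [(4,12) (13,12) (13,17) (19/2,17) (4,312/19)]
5. Canonical ring: [(4,12) (13,12) (13,17) (19/2,17) (4,312/19)]

Clipped polygon: [(4,12) (13,12) (13,17) (19/2,17) (4,312/19)]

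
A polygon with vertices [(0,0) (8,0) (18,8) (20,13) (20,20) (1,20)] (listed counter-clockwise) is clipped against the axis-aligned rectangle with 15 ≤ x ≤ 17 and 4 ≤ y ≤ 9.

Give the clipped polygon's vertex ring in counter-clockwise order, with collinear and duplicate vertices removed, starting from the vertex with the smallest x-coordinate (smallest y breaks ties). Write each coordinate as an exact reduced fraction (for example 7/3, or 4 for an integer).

1. After x ≥ 15: [(15,28/5) (18,8) (20,13) (20,20) (15,20)]
2. After x ≤ 17: [(15,28/5) (17,36/5) (17,20) (15,20)]
3. After y ≥ 4: [(15,28/5) (17,36/5) (17,20) (15,20)]
4. After y ≤ 9: [(15,9) (15,28/5) (17,36/5) (17,9)]
5. Canonical ring: [(15,28/5) (17,36/5) (17,9) (15,9)]

Clipped polygon: [(15,28/5) (17,36/5) (17,9) (15,9)]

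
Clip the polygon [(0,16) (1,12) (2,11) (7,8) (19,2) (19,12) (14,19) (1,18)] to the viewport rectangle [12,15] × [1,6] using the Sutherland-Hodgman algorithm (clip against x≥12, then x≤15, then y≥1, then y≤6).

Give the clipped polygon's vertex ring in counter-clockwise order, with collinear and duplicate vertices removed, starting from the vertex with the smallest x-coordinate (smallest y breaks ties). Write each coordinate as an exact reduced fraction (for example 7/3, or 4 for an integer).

1. After x ≥ 12: [(12,11/2) (19,2) (19,12) (14,19) (12,245/13)]
2. After x ≤ 15: [(12,11/2) (15,4) (15,88/5) (14,19) (12,245/13)]
3. After y ≥ 1: [(12,11/2) (15,4) (15,88/5) (14,19) (12,245/13)]
4. After y ≤ 6: [(12,6) (12,11/2) (15,4) (15,6)]
5. Canonical ring: [(12,11/2) (15,4) (15,6) (12,6)]

Clipped polygon: [(12,11/2) (15,4) (15,6) (12,6)]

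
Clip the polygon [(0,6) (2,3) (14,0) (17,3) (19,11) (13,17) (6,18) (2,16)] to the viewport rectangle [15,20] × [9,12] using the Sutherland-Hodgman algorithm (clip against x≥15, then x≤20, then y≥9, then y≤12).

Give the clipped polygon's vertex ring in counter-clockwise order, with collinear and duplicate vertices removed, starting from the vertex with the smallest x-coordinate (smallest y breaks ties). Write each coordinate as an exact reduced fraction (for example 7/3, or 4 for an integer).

Clipped polygon: [(15,9) (37/2,9) (19,11) (18,12) (15,12)]

1. After x ≥ 15: [(15,1) (17,3) (19,11) (15,15)]
2. After x ≤ 20: [(15,1) (17,3) (19,11) (15,15)]
3. After y ≥ 9: [(15,9) (37/2,9) (19,11) (15,15)]
4. After y ≤ 12: [(15,12) (15,9) (37/2,9) (19,11) (18,12)]
5. Canonical ring: [(15,9) (37/2,9) (19,11) (18,12) (15,12)]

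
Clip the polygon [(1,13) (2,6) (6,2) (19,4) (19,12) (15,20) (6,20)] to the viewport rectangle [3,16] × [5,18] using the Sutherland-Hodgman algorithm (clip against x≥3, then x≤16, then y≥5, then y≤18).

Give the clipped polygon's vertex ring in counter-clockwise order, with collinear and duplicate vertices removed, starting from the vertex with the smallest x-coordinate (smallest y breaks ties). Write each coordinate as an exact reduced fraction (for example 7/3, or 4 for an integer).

1. After x ≥ 3: [(3,79/5) (3,5) (6,2) (19,4) (19,12) (15,20) (6,20)]
2. After x ≤ 16: [(3,79/5) (3,5) (6,2) (16,46/13) (16,18) (15,20) (6,20)]
3. After y ≥ 5: [(3,79/5) (3,5) (3,5) (16,5) (16,18) (15,20) (6,20)]
4. After y ≤ 18: [(32/7,18) (3,79/5) (3,5) (3,5) (16,5) (16,18) (16,18)]
5. Canonical ring: [(3,5) (16,5) (16,18) (32/7,18) (3,79/5)]

Clipped polygon: [(3,5) (16,5) (16,18) (32/7,18) (3,79/5)]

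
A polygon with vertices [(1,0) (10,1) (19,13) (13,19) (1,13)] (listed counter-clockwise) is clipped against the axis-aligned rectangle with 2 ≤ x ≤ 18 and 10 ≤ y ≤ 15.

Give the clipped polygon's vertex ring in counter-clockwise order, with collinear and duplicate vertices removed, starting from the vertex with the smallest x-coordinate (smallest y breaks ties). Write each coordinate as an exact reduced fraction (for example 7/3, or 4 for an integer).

Clipped polygon: [(2,10) (67/4,10) (18,35/3) (18,14) (17,15) (5,15) (2,27/2)]

1. After x ≥ 2: [(2,1/9) (10,1) (19,13) (13,19) (2,27/2)]
2. After x ≤ 18: [(2,1/9) (10,1) (18,35/3) (18,14) (13,19) (2,27/2)]
3. After y ≥ 10: [(2,10) (67/4,10) (18,35/3) (18,14) (13,19) (2,27/2)]
4. After y ≤ 15: [(2,10) (67/4,10) (18,35/3) (18,14) (17,15) (5,15) (2,27/2)]
5. Canonical ring: [(2,10) (67/4,10) (18,35/3) (18,14) (17,15) (5,15) (2,27/2)]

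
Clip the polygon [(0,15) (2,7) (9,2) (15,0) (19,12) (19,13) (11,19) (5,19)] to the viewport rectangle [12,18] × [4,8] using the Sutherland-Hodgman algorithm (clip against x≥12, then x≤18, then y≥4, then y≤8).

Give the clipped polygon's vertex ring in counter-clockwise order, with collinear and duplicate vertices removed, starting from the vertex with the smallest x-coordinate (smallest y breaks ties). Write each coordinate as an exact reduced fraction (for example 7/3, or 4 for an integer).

Clipped polygon: [(12,4) (49/3,4) (53/3,8) (12,8)]

1. After x ≥ 12: [(12,1) (15,0) (19,12) (19,13) (12,73/4)]
2. After x ≤ 18: [(12,1) (15,0) (18,9) (18,55/4) (12,73/4)]
3. After y ≥ 4: [(12,4) (49/3,4) (18,9) (18,55/4) (12,73/4)]
4. After y ≤ 8: [(12,8) (12,4) (49/3,4) (53/3,8)]
5. Canonical ring: [(12,4) (49/3,4) (53/3,8) (12,8)]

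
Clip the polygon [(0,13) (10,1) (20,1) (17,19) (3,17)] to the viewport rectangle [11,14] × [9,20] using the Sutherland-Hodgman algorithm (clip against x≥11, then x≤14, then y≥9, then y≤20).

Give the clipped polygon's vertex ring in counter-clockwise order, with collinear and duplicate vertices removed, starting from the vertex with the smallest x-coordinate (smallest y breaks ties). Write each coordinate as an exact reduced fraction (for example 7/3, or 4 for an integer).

1. After x ≥ 11: [(11,1) (20,1) (17,19) (11,127/7)]
2. After x ≤ 14: [(11,1) (14,1) (14,130/7) (11,127/7)]
3. After y ≥ 9: [(11,9) (14,9) (14,130/7) (11,127/7)]
4. After y ≤ 20: [(11,9) (14,9) (14,130/7) (11,127/7)]
5. Canonical ring: [(11,9) (14,9) (14,130/7) (11,127/7)]

Clipped polygon: [(11,9) (14,9) (14,130/7) (11,127/7)]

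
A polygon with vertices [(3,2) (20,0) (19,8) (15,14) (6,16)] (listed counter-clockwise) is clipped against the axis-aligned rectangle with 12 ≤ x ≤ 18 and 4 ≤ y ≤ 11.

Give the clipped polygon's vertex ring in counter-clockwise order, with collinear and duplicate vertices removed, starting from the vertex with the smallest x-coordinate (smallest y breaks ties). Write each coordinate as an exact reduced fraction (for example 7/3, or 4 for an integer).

Clipped polygon: [(12,4) (18,4) (18,19/2) (17,11) (12,11)]

1. After x ≥ 12: [(12,16/17) (20,0) (19,8) (15,14) (12,44/3)]
2. After x ≤ 18: [(12,16/17) (18,4/17) (18,19/2) (15,14) (12,44/3)]
3. After y ≥ 4: [(12,4) (18,4) (18,19/2) (15,14) (12,44/3)]
4. After y ≤ 11: [(12,11) (12,4) (18,4) (18,19/2) (17,11)]
5. Canonical ring: [(12,4) (18,4) (18,19/2) (17,11) (12,11)]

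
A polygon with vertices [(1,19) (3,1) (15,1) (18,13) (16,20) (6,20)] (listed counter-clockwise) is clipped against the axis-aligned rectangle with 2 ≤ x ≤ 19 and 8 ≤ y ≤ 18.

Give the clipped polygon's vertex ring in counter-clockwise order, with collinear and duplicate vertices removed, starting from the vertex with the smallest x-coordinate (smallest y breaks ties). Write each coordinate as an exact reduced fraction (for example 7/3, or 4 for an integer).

Clipped polygon: [(2,10) (20/9,8) (67/4,8) (18,13) (116/7,18) (2,18)]

1. After x ≥ 2: [(2,96/5) (2,10) (3,1) (15,1) (18,13) (16,20) (6,20)]
2. After x ≤ 19: [(2,96/5) (2,10) (3,1) (15,1) (18,13) (16,20) (6,20)]
3. After y ≥ 8: [(2,96/5) (2,10) (20/9,8) (67/4,8) (18,13) (16,20) (6,20)]
4. After y ≤ 18: [(2,18) (2,10) (20/9,8) (67/4,8) (18,13) (116/7,18)]
5. Canonical ring: [(2,10) (20/9,8) (67/4,8) (18,13) (116/7,18) (2,18)]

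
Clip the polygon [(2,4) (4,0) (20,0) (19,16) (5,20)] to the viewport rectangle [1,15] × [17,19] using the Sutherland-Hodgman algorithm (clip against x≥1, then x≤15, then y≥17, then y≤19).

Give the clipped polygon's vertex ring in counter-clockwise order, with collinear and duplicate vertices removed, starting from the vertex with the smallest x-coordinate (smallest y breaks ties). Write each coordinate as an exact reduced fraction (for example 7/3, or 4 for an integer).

1. After x ≥ 1: [(2,4) (4,0) (20,0) (19,16) (5,20)]
2. After x ≤ 15: [(2,4) (4,0) (15,0) (15,120/7) (5,20)]
3. After y ≥ 17: [(71/16,17) (15,17) (15,120/7) (5,20)]
4. After y ≤ 19: [(77/16,19) (71/16,17) (15,17) (15,120/7) (17/2,19)]
5. Canonical ring: [(71/16,17) (15,17) (15,120/7) (17/2,19) (77/16,19)]

Clipped polygon: [(71/16,17) (15,17) (15,120/7) (17/2,19) (77/16,19)]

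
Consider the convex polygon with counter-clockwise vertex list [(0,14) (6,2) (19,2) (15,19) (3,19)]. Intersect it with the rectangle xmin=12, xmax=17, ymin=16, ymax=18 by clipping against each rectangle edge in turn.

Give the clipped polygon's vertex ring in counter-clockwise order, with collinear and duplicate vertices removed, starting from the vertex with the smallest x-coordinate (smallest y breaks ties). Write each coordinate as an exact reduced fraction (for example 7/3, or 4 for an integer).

Clipped polygon: [(12,16) (267/17,16) (259/17,18) (12,18)]

1. After x ≥ 12: [(12,2) (19,2) (15,19) (12,19)]
2. After x ≤ 17: [(12,2) (17,2) (17,21/2) (15,19) (12,19)]
3. After y ≥ 16: [(12,16) (267/17,16) (15,19) (12,19)]
4. After y ≤ 18: [(12,18) (12,16) (267/17,16) (259/17,18)]
5. Canonical ring: [(12,16) (267/17,16) (259/17,18) (12,18)]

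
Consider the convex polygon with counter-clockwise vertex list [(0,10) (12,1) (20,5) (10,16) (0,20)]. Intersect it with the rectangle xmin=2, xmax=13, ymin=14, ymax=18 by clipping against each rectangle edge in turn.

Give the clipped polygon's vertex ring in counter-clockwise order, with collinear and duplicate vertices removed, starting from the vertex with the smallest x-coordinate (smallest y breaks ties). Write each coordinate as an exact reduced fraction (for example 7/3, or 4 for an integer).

1. After x ≥ 2: [(2,17/2) (12,1) (20,5) (10,16) (2,96/5)]
2. After x ≤ 13: [(2,17/2) (12,1) (13,3/2) (13,127/10) (10,16) (2,96/5)]
3. After y ≥ 14: [(2,14) (130/11,14) (10,16) (2,96/5)]
4. After y ≤ 18: [(2,18) (2,14) (130/11,14) (10,16) (5,18)]
5. Canonical ring: [(2,14) (130/11,14) (10,16) (5,18) (2,18)]

Clipped polygon: [(2,14) (130/11,14) (10,16) (5,18) (2,18)]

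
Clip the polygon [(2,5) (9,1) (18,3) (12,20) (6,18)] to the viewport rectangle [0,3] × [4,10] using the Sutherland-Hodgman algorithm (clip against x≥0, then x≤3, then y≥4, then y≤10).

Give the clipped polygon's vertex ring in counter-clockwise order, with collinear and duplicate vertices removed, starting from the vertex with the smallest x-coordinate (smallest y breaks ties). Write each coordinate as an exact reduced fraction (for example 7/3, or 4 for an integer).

1. After x ≥ 0: [(2,5) (9,1) (18,3) (12,20) (6,18)]
2. After x ≤ 3: [(3,33/4) (2,5) (3,31/7)]
3. After y ≥ 4: [(3,33/4) (2,5) (3,31/7)]
4. After y ≤ 10: [(3,33/4) (2,5) (3,31/7)]
5. Canonical ring: [(2,5) (3,31/7) (3,33/4)]

Clipped polygon: [(2,5) (3,31/7) (3,33/4)]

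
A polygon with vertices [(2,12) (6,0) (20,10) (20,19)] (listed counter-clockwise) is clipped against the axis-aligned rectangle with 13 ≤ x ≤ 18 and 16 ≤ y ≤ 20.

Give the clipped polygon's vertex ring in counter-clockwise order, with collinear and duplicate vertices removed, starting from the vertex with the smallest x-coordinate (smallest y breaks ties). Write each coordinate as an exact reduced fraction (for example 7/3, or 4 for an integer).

1. After x ≥ 13: [(13,293/18) (13,5) (20,10) (20,19)]
2. After x ≤ 18: [(18,164/9) (13,293/18) (13,5) (18,60/7)]
3. After y ≥ 16: [(18,16) (18,164/9) (13,293/18) (13,16)]
4. After y ≤ 20: [(18,16) (18,164/9) (13,293/18) (13,16)]
5. Canonical ring: [(13,16) (18,16) (18,164/9) (13,293/18)]

Clipped polygon: [(13,16) (18,16) (18,164/9) (13,293/18)]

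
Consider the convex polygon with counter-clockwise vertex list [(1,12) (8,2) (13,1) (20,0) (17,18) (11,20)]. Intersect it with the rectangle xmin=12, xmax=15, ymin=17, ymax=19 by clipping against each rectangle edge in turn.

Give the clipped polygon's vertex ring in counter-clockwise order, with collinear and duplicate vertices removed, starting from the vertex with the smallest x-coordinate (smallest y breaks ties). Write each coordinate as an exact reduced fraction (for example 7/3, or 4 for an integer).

1. After x ≥ 12: [(12,6/5) (13,1) (20,0) (17,18) (12,59/3)]
2. After x ≤ 15: [(12,6/5) (13,1) (15,5/7) (15,56/3) (12,59/3)]
3. After y ≥ 17: [(12,17) (15,17) (15,56/3) (12,59/3)]
4. After y ≤ 19: [(12,19) (12,17) (15,17) (15,56/3) (14,19)]
5. Canonical ring: [(12,17) (15,17) (15,56/3) (14,19) (12,19)]

Clipped polygon: [(12,17) (15,17) (15,56/3) (14,19) (12,19)]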